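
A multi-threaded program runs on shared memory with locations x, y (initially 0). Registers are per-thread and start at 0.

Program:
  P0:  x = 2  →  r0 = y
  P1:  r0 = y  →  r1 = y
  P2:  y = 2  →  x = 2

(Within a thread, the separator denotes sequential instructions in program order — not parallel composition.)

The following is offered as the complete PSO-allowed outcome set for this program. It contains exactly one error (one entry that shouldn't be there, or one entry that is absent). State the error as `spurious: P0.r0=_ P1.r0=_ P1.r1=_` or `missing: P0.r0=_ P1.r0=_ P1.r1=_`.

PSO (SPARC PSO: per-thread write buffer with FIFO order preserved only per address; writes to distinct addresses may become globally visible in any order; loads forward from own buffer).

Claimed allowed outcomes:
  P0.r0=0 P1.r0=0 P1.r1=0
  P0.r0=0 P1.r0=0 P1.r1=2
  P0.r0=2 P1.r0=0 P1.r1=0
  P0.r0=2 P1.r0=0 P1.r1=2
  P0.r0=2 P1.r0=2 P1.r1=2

missing: P0.r0=0 P1.r0=2 P1.r1=2

outcome vector order: (P0.r0,P1.r0,P1.r1)
PSO (6): 0/0/0; 0/0/2; 0/2/2; 2/0/0; 2/0/2; 2/2/2
PSO∖claimed = {0/2/2}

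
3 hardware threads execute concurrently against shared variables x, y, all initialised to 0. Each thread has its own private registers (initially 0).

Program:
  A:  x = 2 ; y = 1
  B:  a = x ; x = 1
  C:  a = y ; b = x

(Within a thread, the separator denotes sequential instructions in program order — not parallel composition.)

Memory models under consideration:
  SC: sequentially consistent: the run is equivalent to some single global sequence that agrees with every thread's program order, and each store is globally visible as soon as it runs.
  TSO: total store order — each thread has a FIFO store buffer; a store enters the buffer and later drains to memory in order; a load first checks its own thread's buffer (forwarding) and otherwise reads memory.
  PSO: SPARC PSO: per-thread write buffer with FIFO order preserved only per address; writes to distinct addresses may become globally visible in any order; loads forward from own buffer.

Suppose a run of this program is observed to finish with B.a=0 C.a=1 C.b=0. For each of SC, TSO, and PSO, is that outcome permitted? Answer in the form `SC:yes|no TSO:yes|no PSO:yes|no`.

outcome vector order: (B.a,C.a,C.b)
under SC → (0,0,0) (0,0,1) (0,0,2) (0,1,1) (0,1,2) (2,0,0) (2,0,1) (2,0,2) (2,1,1) (2,1,2)
under TSO → (0,0,0) (0,0,1) (0,0,2) (0,1,1) (0,1,2) (2,0,0) (2,0,1) (2,0,2) (2,1,1) (2,1,2)
under PSO → (0,0,0) (0,0,1) (0,0,2) (0,1,0) (0,1,1) (0,1,2) (2,0,0) (2,0,1) (2,0,2) (2,1,0) (2,1,1) (2,1,2)
target (0,1,0) ∈ {PSO}

SC:no TSO:no PSO:yes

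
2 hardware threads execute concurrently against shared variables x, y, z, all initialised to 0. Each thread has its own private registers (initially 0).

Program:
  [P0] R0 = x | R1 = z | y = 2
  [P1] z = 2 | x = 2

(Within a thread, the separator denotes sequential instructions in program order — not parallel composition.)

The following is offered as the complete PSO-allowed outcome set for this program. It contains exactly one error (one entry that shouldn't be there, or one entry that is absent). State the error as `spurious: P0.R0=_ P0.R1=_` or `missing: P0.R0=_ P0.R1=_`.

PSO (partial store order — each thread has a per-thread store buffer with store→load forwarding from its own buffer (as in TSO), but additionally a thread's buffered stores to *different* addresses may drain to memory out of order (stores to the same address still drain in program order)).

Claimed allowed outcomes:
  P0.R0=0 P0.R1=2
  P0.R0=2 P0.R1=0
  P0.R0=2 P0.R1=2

missing: P0.R0=0 P0.R1=0

outcome vector order: (P0.R0,P0.R1)
PSO (4): (0,0); (0,2); (2,0); (2,2)
PSO∖claimed = {(0,0)}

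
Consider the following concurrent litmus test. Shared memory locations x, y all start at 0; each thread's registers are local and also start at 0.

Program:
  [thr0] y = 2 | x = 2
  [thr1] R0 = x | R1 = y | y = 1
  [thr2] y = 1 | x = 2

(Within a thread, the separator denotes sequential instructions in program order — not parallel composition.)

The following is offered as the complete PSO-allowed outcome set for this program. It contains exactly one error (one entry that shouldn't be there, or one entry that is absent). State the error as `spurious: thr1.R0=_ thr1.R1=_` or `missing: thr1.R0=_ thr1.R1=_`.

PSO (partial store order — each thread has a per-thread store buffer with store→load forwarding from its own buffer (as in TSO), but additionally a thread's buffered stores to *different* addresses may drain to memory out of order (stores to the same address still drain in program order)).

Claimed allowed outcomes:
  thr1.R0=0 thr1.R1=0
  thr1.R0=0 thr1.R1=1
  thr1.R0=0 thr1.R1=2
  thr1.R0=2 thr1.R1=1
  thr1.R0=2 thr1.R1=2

outcome vector order: (thr1.R0,thr1.R1)
[PSO] allowed = {00, 01, 02, 20, 21, 22}
PSO∖claimed = {20}

missing: thr1.R0=2 thr1.R1=0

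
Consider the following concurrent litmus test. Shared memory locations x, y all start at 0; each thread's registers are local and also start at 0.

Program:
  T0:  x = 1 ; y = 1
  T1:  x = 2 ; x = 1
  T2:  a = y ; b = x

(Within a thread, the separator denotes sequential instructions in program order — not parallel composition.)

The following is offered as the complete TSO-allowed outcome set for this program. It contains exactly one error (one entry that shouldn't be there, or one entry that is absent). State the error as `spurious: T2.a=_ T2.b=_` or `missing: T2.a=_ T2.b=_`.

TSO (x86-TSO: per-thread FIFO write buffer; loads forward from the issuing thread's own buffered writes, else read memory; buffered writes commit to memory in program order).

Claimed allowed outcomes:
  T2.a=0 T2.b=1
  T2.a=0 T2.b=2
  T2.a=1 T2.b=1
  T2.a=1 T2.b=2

missing: T2.a=0 T2.b=0

outcome vector order: (T2.a,T2.b)
[TSO] allowed = {<0 0>, <0 1>, <0 2>, <1 1>, <1 2>}
TSO∖claimed = {<0 0>}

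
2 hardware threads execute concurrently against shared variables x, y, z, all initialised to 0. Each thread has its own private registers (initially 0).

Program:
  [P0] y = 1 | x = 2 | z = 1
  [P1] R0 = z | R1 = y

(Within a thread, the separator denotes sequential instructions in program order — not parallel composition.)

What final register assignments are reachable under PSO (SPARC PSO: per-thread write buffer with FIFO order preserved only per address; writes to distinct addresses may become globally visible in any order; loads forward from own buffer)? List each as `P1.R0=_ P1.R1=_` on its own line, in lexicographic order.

outcome vector order: (P1.R0,P1.R1)
|PSO outcomes| = 4

P1.R0=0 P1.R1=0
P1.R0=0 P1.R1=1
P1.R0=1 P1.R1=0
P1.R0=1 P1.R1=1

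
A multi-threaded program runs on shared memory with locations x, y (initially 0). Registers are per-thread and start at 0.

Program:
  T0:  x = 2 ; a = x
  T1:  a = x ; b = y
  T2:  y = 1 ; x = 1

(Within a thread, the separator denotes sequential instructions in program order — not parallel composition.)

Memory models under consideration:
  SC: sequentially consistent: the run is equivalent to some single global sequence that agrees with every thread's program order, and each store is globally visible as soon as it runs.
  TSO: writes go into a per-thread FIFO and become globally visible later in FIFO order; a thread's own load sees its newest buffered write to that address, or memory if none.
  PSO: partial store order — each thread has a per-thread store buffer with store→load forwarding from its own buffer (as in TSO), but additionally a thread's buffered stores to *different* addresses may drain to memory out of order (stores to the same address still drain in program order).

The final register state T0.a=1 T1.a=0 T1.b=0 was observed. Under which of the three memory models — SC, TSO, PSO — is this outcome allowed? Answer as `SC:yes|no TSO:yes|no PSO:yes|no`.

SC:yes TSO:yes PSO:yes

outcome vector order: (T0.a,T1.a,T1.b)
under SC → 100, 101, 111, 120, 121, 200, 201, 211, 220, 221
under TSO → 100, 101, 111, 120, 121, 200, 201, 211, 220, 221
under PSO → 100, 101, 110, 111, 120, 121, 200, 201, 210, 211, 220, 221
target 100 ∈ {SC,TSO,PSO}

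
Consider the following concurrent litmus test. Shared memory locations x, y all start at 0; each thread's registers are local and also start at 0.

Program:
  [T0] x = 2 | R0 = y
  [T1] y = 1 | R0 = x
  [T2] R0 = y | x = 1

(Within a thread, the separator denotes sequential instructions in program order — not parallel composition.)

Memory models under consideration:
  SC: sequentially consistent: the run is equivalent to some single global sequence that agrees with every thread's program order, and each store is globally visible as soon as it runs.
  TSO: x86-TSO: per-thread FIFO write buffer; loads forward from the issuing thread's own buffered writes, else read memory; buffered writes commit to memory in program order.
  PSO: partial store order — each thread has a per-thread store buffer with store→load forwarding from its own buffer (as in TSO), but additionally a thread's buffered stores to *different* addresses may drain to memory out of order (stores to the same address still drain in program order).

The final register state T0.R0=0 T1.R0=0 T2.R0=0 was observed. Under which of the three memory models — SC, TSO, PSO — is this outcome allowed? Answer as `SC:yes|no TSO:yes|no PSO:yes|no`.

outcome vector order: (T0.R0,T1.R0,T2.R0)
SC (10): <0 1 0> <0 1 1> <0 2 0> <0 2 1> <1 0 0> <1 0 1> <1 1 0> <1 1 1> <1 2 0> <1 2 1>
TSO (12): <0 0 0> <0 0 1> <0 1 0> <0 1 1> <0 2 0> <0 2 1> <1 0 0> <1 0 1> <1 1 0> <1 1 1> <1 2 0> <1 2 1>
PSO (12): <0 0 0> <0 0 1> <0 1 0> <0 1 1> <0 2 0> <0 2 1> <1 0 0> <1 0 1> <1 1 0> <1 1 1> <1 2 0> <1 2 1>
target <0 0 0> ∈ {TSO,PSO}

SC:no TSO:yes PSO:yes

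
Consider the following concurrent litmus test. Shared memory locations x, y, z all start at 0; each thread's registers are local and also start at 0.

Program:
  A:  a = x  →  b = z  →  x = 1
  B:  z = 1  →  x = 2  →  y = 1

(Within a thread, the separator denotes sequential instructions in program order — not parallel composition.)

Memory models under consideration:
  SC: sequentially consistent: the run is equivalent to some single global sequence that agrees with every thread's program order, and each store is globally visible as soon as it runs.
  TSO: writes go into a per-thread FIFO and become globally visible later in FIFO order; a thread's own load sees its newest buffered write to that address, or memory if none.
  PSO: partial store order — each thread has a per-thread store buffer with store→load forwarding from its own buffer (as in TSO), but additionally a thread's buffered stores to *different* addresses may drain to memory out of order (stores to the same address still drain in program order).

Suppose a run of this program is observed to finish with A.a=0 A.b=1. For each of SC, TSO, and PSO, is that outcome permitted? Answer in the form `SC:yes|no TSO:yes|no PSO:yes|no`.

outcome vector order: (A.a,A.b)
SC: 3 outcomes — {0/0, 0/1, 2/1}
TSO: 3 outcomes — {0/0, 0/1, 2/1}
PSO: 4 outcomes — {0/0, 0/1, 2/0, 2/1}
target 0/1 ∈ {SC,TSO,PSO}

SC:yes TSO:yes PSO:yes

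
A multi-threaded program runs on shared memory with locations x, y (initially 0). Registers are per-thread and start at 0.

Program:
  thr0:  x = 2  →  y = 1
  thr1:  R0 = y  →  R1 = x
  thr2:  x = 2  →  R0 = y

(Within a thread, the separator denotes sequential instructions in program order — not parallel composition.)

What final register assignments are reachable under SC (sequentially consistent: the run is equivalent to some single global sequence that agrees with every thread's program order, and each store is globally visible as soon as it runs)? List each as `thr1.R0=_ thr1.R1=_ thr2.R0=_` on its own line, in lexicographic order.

outcome vector order: (thr1.R0,thr1.R1,thr2.R0)
|SC outcomes| = 6

thr1.R0=0 thr1.R1=0 thr2.R0=0
thr1.R0=0 thr1.R1=0 thr2.R0=1
thr1.R0=0 thr1.R1=2 thr2.R0=0
thr1.R0=0 thr1.R1=2 thr2.R0=1
thr1.R0=1 thr1.R1=2 thr2.R0=0
thr1.R0=1 thr1.R1=2 thr2.R0=1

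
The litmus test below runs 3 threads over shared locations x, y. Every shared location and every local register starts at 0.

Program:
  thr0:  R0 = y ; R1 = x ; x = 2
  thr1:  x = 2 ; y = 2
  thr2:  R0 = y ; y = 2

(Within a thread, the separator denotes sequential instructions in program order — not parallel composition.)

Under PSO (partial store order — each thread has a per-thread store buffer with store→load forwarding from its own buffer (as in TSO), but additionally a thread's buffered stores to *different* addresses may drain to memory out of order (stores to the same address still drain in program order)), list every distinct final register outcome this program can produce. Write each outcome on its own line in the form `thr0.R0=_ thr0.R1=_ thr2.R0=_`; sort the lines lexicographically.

thr0.R0=0 thr0.R1=0 thr2.R0=0
thr0.R0=0 thr0.R1=0 thr2.R0=2
thr0.R0=0 thr0.R1=2 thr2.R0=0
thr0.R0=0 thr0.R1=2 thr2.R0=2
thr0.R0=2 thr0.R1=0 thr2.R0=0
thr0.R0=2 thr0.R1=0 thr2.R0=2
thr0.R0=2 thr0.R1=2 thr2.R0=0
thr0.R0=2 thr0.R1=2 thr2.R0=2

outcome vector order: (thr0.R0,thr0.R1,thr2.R0)
|PSO outcomes| = 8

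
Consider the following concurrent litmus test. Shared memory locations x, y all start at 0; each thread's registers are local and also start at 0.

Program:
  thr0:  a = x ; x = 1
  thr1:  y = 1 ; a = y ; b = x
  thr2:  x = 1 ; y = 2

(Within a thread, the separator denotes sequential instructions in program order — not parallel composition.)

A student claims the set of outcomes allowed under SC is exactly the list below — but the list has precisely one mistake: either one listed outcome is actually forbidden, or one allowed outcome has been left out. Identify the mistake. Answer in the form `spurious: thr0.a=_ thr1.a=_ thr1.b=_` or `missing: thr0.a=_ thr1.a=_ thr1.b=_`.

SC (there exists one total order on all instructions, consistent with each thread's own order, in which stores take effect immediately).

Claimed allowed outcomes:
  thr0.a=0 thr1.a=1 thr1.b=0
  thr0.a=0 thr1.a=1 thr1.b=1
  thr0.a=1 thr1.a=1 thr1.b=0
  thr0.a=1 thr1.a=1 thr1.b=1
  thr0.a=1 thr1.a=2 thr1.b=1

missing: thr0.a=0 thr1.a=2 thr1.b=1

outcome vector order: (thr0.a,thr1.a,thr1.b)
[SC] allowed = {<0 1 0>, <0 1 1>, <0 2 1>, <1 1 0>, <1 1 1>, <1 2 1>}
SC∖claimed = {<0 2 1>}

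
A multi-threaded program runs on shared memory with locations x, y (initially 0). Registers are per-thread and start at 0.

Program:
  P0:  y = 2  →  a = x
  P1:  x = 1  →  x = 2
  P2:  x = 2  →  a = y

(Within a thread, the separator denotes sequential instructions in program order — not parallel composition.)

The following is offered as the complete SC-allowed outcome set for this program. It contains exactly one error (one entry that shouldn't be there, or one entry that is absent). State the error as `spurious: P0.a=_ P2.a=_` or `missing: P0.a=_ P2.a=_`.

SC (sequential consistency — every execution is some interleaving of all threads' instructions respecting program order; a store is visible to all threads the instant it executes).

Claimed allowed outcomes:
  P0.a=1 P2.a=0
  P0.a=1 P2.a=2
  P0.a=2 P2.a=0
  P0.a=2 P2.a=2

missing: P0.a=0 P2.a=2

outcome vector order: (P0.a,P2.a)
under SC → 0/2, 1/0, 1/2, 2/0, 2/2
SC∖claimed = {0/2}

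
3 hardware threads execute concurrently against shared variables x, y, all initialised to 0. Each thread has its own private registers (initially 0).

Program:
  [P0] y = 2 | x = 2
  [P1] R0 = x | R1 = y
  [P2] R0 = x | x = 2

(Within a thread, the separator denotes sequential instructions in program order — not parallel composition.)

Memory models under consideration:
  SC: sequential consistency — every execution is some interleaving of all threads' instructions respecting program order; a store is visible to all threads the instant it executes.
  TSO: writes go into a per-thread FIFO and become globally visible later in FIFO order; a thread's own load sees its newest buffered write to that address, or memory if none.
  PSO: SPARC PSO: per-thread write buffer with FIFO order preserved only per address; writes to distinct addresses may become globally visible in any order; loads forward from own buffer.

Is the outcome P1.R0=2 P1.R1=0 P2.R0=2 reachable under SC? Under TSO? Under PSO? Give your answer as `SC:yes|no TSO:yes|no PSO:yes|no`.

outcome vector order: (P1.R0,P1.R1,P2.R0)
SC: 7 outcomes — {<0 0 0>, <0 0 2>, <0 2 0>, <0 2 2>, <2 0 0>, <2 2 0>, <2 2 2>}
TSO: 7 outcomes — {<0 0 0>, <0 0 2>, <0 2 0>, <0 2 2>, <2 0 0>, <2 2 0>, <2 2 2>}
PSO: 8 outcomes — {<0 0 0>, <0 0 2>, <0 2 0>, <0 2 2>, <2 0 0>, <2 0 2>, <2 2 0>, <2 2 2>}
target <2 0 2> ∈ {PSO}

SC:no TSO:no PSO:yes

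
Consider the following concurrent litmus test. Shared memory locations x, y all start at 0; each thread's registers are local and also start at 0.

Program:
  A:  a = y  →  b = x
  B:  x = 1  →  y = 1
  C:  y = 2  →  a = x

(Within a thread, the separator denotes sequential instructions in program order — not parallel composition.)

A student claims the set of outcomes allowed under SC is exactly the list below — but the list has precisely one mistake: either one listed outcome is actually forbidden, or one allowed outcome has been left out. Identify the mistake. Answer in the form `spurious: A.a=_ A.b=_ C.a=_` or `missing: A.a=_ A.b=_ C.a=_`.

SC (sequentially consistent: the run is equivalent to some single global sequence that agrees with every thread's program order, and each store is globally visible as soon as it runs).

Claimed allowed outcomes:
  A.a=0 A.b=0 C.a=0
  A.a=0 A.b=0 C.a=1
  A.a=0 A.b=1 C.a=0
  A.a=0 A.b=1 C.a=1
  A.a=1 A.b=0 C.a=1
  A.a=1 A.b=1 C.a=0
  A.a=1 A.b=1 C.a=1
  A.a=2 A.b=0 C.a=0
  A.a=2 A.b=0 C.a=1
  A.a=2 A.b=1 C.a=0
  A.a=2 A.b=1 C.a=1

outcome vector order: (A.a,A.b,C.a)
SC (10): (0,0,0) (0,0,1) (0,1,0) (0,1,1) (1,1,0) (1,1,1) (2,0,0) (2,0,1) (2,1,0) (2,1,1)
claimed∖SC = {(1,0,1)}

spurious: A.a=1 A.b=0 C.a=1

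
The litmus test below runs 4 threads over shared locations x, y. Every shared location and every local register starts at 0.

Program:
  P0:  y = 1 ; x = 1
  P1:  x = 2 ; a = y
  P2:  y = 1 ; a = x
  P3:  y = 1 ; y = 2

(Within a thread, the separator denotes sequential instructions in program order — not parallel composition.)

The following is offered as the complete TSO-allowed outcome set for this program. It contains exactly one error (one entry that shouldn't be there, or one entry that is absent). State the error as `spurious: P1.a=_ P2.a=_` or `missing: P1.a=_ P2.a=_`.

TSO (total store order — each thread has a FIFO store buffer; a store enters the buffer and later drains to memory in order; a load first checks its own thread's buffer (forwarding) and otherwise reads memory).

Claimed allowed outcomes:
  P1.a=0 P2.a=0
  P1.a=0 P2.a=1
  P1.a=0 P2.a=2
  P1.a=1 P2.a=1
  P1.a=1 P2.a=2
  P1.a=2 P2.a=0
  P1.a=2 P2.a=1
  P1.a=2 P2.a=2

outcome vector order: (P1.a,P2.a)
under TSO → 0/0; 0/1; 0/2; 1/0; 1/1; 1/2; 2/0; 2/1; 2/2
TSO∖claimed = {1/0}

missing: P1.a=1 P2.a=0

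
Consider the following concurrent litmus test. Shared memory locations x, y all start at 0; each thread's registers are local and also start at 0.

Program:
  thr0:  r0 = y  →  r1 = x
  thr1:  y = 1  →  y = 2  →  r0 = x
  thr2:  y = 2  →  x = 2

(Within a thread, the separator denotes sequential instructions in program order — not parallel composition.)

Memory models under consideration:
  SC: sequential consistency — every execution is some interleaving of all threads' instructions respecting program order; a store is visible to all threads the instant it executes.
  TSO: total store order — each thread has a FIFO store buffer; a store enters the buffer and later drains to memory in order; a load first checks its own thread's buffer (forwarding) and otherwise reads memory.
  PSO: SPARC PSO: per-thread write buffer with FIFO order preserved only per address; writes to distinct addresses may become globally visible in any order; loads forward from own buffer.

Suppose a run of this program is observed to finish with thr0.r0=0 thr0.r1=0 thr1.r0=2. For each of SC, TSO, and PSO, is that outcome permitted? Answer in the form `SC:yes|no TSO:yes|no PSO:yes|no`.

SC:yes TSO:yes PSO:yes

outcome vector order: (thr0.r0,thr0.r1,thr1.r0)
SC: 12 outcomes — {<0 0 0>, <0 0 2>, <0 2 0>, <0 2 2>, <1 0 0>, <1 0 2>, <1 2 0>, <1 2 2>, <2 0 0>, <2 0 2>, <2 2 0>, <2 2 2>}
TSO: 12 outcomes — {<0 0 0>, <0 0 2>, <0 2 0>, <0 2 2>, <1 0 0>, <1 0 2>, <1 2 0>, <1 2 2>, <2 0 0>, <2 0 2>, <2 2 0>, <2 2 2>}
PSO: 12 outcomes — {<0 0 0>, <0 0 2>, <0 2 0>, <0 2 2>, <1 0 0>, <1 0 2>, <1 2 0>, <1 2 2>, <2 0 0>, <2 0 2>, <2 2 0>, <2 2 2>}
target <0 0 2> ∈ {SC,TSO,PSO}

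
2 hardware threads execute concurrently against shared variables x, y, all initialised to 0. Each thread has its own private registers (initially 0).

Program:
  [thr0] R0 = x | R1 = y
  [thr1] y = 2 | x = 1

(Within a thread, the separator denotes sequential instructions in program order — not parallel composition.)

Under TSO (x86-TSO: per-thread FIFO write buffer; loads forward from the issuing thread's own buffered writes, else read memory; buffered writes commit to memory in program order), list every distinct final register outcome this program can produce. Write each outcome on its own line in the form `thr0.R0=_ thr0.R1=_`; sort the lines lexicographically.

outcome vector order: (thr0.R0,thr0.R1)
|TSO outcomes| = 3

thr0.R0=0 thr0.R1=0
thr0.R0=0 thr0.R1=2
thr0.R0=1 thr0.R1=2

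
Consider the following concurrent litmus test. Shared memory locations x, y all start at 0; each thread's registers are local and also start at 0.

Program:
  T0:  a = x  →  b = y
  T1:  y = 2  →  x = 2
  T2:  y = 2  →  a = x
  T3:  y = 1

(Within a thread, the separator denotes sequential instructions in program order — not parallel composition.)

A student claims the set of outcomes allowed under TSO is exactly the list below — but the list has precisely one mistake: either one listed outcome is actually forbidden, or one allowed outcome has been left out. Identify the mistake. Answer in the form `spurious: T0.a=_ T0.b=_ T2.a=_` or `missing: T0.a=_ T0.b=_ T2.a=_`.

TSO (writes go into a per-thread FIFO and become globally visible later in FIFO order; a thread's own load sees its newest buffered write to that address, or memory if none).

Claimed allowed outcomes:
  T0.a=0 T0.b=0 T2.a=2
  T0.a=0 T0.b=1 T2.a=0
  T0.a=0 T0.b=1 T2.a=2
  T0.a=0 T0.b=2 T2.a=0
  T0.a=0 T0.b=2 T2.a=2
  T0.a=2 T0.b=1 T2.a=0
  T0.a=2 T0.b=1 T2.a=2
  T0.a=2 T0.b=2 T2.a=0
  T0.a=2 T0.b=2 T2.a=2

outcome vector order: (T0.a,T0.b,T2.a)
[TSO] allowed = {0/0/0; 0/0/2; 0/1/0; 0/1/2; 0/2/0; 0/2/2; 2/1/0; 2/1/2; 2/2/0; 2/2/2}
TSO∖claimed = {0/0/0}

missing: T0.a=0 T0.b=0 T2.a=0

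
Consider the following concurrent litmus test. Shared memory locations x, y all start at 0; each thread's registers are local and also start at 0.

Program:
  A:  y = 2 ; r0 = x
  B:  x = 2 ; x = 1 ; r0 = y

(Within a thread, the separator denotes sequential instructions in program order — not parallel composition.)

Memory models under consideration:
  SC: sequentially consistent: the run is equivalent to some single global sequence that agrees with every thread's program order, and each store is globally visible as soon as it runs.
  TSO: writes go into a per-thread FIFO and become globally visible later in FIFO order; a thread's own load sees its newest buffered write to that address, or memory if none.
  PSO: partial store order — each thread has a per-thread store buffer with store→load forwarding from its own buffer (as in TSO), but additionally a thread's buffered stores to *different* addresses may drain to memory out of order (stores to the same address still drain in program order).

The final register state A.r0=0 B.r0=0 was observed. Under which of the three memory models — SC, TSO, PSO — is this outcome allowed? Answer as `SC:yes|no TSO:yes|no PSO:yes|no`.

outcome vector order: (A.r0,B.r0)
under SC → 02; 10; 12; 22
under TSO → 00; 02; 10; 12; 20; 22
under PSO → 00; 02; 10; 12; 20; 22
target 00 ∈ {TSO,PSO}

SC:no TSO:yes PSO:yes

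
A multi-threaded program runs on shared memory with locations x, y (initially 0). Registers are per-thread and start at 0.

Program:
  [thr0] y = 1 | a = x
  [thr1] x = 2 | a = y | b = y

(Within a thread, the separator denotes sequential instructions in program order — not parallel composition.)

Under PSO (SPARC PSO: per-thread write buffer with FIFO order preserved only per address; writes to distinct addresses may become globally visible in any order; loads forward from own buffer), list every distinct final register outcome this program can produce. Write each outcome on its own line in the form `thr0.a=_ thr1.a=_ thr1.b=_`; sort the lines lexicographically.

thr0.a=0 thr1.a=0 thr1.b=0
thr0.a=0 thr1.a=0 thr1.b=1
thr0.a=0 thr1.a=1 thr1.b=1
thr0.a=2 thr1.a=0 thr1.b=0
thr0.a=2 thr1.a=0 thr1.b=1
thr0.a=2 thr1.a=1 thr1.b=1

outcome vector order: (thr0.a,thr1.a,thr1.b)
|PSO outcomes| = 6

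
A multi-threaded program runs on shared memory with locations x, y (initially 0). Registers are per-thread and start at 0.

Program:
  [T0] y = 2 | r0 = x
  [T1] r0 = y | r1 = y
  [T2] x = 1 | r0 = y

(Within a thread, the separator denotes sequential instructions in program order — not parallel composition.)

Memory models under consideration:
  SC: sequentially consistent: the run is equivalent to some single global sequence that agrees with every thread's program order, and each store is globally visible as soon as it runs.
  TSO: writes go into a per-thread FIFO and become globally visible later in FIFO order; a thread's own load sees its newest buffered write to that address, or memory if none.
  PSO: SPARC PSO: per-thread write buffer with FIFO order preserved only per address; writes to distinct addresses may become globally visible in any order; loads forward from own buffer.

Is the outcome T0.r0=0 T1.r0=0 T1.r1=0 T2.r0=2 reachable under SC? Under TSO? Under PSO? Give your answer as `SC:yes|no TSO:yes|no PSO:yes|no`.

SC:yes TSO:yes PSO:yes

outcome vector order: (T0.r0,T1.r0,T1.r1,T2.r0)
under SC → (0,0,0,2) (0,0,2,2) (0,2,2,2) (1,0,0,0) (1,0,0,2) (1,0,2,0) (1,0,2,2) (1,2,2,0) (1,2,2,2)
under TSO → (0,0,0,0) (0,0,0,2) (0,0,2,0) (0,0,2,2) (0,2,2,0) (0,2,2,2) (1,0,0,0) (1,0,0,2) (1,0,2,0) (1,0,2,2) (1,2,2,0) (1,2,2,2)
under PSO → (0,0,0,0) (0,0,0,2) (0,0,2,0) (0,0,2,2) (0,2,2,0) (0,2,2,2) (1,0,0,0) (1,0,0,2) (1,0,2,0) (1,0,2,2) (1,2,2,0) (1,2,2,2)
target (0,0,0,2) ∈ {SC,TSO,PSO}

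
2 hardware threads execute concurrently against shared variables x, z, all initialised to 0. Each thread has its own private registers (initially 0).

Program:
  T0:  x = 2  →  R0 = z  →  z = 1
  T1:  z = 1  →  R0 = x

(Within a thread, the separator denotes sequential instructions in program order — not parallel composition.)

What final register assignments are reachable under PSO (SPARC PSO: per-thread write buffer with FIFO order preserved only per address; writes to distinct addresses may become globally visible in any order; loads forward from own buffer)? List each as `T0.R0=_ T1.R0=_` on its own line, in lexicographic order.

T0.R0=0 T1.R0=0
T0.R0=0 T1.R0=2
T0.R0=1 T1.R0=0
T0.R0=1 T1.R0=2

outcome vector order: (T0.R0,T1.R0)
|PSO outcomes| = 4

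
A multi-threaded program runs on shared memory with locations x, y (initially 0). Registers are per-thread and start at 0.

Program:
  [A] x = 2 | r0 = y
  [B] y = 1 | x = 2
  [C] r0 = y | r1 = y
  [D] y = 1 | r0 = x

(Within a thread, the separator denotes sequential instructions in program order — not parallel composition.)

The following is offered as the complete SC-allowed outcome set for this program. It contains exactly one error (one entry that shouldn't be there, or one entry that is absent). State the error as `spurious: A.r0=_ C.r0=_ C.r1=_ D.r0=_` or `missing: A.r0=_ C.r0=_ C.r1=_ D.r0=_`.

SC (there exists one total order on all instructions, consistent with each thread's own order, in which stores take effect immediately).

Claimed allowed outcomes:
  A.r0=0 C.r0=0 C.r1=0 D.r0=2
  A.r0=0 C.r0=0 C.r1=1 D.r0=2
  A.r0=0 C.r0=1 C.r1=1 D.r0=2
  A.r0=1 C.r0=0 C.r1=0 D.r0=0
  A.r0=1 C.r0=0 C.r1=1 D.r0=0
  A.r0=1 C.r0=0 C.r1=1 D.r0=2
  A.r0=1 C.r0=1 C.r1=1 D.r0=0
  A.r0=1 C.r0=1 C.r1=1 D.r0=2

missing: A.r0=1 C.r0=0 C.r1=0 D.r0=2

outcome vector order: (A.r0,C.r0,C.r1,D.r0)
under SC → 0/0/0/2; 0/0/1/2; 0/1/1/2; 1/0/0/0; 1/0/0/2; 1/0/1/0; 1/0/1/2; 1/1/1/0; 1/1/1/2
SC∖claimed = {1/0/0/2}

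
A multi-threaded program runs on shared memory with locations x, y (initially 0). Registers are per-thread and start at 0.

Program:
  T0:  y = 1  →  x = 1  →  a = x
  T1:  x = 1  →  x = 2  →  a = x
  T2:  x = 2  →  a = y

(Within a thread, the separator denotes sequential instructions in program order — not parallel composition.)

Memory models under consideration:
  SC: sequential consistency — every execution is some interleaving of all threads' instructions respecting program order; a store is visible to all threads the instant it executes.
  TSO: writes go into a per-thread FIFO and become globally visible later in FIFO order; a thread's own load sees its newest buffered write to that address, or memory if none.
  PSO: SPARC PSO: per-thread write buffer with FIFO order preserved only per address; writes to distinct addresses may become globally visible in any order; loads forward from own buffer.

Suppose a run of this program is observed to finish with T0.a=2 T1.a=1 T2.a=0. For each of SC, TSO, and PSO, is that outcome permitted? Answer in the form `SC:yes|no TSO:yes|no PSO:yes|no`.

outcome vector order: (T0.a,T1.a,T2.a)
under SC → <1 1 0>; <1 1 1>; <1 2 0>; <1 2 1>; <2 1 1>; <2 2 0>; <2 2 1>
under TSO → <1 1 0>; <1 1 1>; <1 2 0>; <1 2 1>; <2 1 0>; <2 1 1>; <2 2 0>; <2 2 1>
under PSO → <1 1 0>; <1 1 1>; <1 2 0>; <1 2 1>; <2 1 0>; <2 1 1>; <2 2 0>; <2 2 1>
target <2 1 0> ∈ {TSO,PSO}

SC:no TSO:yes PSO:yes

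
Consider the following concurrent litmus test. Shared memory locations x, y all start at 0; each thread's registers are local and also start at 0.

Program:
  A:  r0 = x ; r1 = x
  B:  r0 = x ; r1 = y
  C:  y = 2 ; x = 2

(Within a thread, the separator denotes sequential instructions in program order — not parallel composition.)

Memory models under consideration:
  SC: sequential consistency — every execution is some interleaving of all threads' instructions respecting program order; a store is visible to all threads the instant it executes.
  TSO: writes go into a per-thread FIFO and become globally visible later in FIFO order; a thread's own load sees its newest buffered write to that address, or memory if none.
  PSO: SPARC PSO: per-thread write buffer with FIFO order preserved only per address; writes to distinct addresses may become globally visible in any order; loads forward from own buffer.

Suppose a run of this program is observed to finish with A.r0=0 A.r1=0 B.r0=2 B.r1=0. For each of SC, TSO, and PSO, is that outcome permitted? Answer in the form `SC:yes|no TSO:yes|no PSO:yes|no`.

SC:no TSO:no PSO:yes

outcome vector order: (A.r0,A.r1,B.r0,B.r1)
[SC] allowed = {0/0/0/0, 0/0/0/2, 0/0/2/2, 0/2/0/0, 0/2/0/2, 0/2/2/2, 2/2/0/0, 2/2/0/2, 2/2/2/2}
[TSO] allowed = {0/0/0/0, 0/0/0/2, 0/0/2/2, 0/2/0/0, 0/2/0/2, 0/2/2/2, 2/2/0/0, 2/2/0/2, 2/2/2/2}
[PSO] allowed = {0/0/0/0, 0/0/0/2, 0/0/2/0, 0/0/2/2, 0/2/0/0, 0/2/0/2, 0/2/2/0, 0/2/2/2, 2/2/0/0, 2/2/0/2, 2/2/2/0, 2/2/2/2}
target 0/0/2/0 ∈ {PSO}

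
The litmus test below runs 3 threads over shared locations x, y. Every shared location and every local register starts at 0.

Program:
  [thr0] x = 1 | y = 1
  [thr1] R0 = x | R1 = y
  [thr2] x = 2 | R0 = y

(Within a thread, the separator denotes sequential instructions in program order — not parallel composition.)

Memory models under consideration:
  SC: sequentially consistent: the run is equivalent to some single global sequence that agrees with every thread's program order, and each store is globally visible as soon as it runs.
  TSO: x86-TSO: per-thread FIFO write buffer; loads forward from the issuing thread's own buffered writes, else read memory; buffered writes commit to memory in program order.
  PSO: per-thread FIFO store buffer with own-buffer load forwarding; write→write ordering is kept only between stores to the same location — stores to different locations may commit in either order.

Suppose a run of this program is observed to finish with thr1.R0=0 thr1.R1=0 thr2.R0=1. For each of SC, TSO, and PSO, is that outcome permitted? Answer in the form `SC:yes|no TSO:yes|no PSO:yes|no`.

SC:yes TSO:yes PSO:yes

outcome vector order: (thr1.R0,thr1.R1,thr2.R0)
under SC → <0 0 0> <0 0 1> <0 1 0> <0 1 1> <1 0 0> <1 0 1> <1 1 0> <1 1 1> <2 0 0> <2 0 1> <2 1 0> <2 1 1>
under TSO → <0 0 0> <0 0 1> <0 1 0> <0 1 1> <1 0 0> <1 0 1> <1 1 0> <1 1 1> <2 0 0> <2 0 1> <2 1 0> <2 1 1>
under PSO → <0 0 0> <0 0 1> <0 1 0> <0 1 1> <1 0 0> <1 0 1> <1 1 0> <1 1 1> <2 0 0> <2 0 1> <2 1 0> <2 1 1>
target <0 0 1> ∈ {SC,TSO,PSO}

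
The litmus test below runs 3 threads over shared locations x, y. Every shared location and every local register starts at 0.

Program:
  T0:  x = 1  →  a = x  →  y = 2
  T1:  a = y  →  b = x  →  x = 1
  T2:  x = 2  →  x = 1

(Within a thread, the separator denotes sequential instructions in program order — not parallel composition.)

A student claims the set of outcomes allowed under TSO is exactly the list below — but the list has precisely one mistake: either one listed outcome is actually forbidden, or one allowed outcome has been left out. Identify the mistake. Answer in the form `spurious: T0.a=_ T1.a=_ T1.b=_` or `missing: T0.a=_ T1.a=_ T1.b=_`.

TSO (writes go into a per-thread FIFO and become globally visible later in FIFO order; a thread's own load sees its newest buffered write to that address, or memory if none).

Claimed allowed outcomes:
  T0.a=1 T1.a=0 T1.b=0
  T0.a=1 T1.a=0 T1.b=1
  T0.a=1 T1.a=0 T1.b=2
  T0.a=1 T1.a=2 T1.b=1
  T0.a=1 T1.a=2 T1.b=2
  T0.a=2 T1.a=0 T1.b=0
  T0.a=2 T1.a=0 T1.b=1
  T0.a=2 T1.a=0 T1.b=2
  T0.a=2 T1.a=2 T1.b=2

outcome vector order: (T0.a,T1.a,T1.b)
TSO: 10 outcomes — {1/0/0, 1/0/1, 1/0/2, 1/2/1, 1/2/2, 2/0/0, 2/0/1, 2/0/2, 2/2/1, 2/2/2}
TSO∖claimed = {2/2/1}

missing: T0.a=2 T1.a=2 T1.b=1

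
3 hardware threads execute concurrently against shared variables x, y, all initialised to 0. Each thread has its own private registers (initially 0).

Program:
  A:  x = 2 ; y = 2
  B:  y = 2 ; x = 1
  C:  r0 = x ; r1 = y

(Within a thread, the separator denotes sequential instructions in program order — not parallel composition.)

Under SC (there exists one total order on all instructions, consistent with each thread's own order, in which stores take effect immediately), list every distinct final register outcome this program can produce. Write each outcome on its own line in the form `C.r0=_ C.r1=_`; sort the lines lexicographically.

outcome vector order: (C.r0,C.r1)
|SC outcomes| = 5

C.r0=0 C.r1=0
C.r0=0 C.r1=2
C.r0=1 C.r1=2
C.r0=2 C.r1=0
C.r0=2 C.r1=2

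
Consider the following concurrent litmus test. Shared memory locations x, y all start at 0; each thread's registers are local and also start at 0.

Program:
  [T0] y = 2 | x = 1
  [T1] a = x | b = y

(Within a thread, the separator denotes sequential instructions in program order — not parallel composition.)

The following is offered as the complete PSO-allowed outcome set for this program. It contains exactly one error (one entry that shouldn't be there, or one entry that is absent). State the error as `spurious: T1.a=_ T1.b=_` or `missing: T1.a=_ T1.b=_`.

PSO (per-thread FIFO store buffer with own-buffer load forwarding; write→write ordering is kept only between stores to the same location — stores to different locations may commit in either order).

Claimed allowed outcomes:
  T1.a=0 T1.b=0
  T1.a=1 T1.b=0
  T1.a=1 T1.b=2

outcome vector order: (T1.a,T1.b)
PSO (4): <0 0>; <0 2>; <1 0>; <1 2>
PSO∖claimed = {<0 2>}

missing: T1.a=0 T1.b=2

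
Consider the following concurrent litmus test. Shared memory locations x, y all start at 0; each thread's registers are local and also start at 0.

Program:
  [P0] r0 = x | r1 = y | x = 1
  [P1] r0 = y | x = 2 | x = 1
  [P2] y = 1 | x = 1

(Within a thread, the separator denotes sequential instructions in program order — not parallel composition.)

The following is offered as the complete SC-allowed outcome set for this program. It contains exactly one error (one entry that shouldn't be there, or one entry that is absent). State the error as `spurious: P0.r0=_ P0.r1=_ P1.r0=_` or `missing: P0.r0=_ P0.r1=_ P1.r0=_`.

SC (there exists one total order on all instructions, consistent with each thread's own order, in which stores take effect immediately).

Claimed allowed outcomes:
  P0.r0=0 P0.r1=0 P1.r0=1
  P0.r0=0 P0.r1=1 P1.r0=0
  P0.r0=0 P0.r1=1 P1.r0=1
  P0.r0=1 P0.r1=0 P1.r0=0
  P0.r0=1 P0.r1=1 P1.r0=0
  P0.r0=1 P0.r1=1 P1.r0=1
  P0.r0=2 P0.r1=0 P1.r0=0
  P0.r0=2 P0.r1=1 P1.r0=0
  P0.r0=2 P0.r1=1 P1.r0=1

missing: P0.r0=0 P0.r1=0 P1.r0=0

outcome vector order: (P0.r0,P0.r1,P1.r0)
SC: 10 outcomes — {000 001 010 011 100 110 111 200 210 211}
SC∖claimed = {000}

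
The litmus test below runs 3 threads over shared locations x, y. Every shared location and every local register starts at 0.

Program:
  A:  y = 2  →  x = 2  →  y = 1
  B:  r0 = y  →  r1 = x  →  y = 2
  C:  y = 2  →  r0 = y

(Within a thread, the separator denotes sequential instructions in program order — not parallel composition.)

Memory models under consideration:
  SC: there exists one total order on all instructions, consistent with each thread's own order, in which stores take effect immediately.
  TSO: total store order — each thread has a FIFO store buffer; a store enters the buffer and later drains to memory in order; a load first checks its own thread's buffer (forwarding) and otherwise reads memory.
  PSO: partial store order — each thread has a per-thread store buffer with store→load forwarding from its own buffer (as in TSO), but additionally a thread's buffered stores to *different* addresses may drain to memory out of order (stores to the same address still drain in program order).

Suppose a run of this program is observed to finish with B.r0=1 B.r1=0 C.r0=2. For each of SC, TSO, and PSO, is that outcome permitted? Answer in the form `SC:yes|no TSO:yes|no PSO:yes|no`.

outcome vector order: (B.r0,B.r1,C.r0)
under SC → 001 002 021 022 121 122 201 202 221 222
under TSO → 001 002 021 022 121 122 201 202 221 222
under PSO → 001 002 021 022 101 102 121 122 201 202 221 222
target 102 ∈ {PSO}

SC:no TSO:no PSO:yes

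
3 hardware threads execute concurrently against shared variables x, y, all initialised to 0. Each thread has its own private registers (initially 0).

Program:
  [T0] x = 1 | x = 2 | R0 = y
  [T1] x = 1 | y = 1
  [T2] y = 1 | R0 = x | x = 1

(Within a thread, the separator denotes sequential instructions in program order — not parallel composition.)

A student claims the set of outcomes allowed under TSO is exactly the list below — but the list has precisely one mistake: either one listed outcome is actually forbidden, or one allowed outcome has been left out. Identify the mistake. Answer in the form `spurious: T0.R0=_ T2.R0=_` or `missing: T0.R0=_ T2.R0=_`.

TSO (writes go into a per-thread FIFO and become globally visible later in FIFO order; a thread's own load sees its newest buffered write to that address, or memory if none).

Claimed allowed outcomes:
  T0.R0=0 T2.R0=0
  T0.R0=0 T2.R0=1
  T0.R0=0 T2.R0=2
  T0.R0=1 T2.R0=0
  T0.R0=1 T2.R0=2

missing: T0.R0=1 T2.R0=1

outcome vector order: (T0.R0,T2.R0)
TSO (6): 0/0; 0/1; 0/2; 1/0; 1/1; 1/2
TSO∖claimed = {1/1}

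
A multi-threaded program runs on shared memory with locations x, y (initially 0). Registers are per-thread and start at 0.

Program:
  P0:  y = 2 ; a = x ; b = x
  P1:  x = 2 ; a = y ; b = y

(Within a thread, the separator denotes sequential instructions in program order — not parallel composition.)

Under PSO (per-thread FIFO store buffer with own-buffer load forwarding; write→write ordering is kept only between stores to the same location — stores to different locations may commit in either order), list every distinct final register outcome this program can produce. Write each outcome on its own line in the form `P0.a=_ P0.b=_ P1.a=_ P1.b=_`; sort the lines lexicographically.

outcome vector order: (P0.a,P0.b,P1.a,P1.b)
|PSO outcomes| = 9

P0.a=0 P0.b=0 P1.a=0 P1.b=0
P0.a=0 P0.b=0 P1.a=0 P1.b=2
P0.a=0 P0.b=0 P1.a=2 P1.b=2
P0.a=0 P0.b=2 P1.a=0 P1.b=0
P0.a=0 P0.b=2 P1.a=0 P1.b=2
P0.a=0 P0.b=2 P1.a=2 P1.b=2
P0.a=2 P0.b=2 P1.a=0 P1.b=0
P0.a=2 P0.b=2 P1.a=0 P1.b=2
P0.a=2 P0.b=2 P1.a=2 P1.b=2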